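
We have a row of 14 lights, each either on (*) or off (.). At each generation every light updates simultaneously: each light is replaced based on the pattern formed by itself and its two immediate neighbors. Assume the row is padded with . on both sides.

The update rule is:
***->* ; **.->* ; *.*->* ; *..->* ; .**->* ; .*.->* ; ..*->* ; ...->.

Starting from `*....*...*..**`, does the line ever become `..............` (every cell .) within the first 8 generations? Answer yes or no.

generation 1: **..***.******
generation 2: **************
generation 3: **************  (fixed point — unchanged through generation 8)
generation 8 is **************, still not uniform .

no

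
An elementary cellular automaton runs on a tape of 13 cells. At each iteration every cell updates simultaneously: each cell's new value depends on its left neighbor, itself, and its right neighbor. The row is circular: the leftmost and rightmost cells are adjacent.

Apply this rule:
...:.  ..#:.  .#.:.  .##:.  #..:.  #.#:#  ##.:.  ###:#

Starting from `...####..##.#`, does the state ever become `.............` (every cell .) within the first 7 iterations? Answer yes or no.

....##.....#.
.............
all cells are . at iteration 2

yes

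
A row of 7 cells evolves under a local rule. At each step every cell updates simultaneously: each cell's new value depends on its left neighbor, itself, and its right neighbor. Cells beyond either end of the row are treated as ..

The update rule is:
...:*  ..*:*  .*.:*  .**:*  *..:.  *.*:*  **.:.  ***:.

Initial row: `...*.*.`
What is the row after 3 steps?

******.
*......
*.*****

*.*****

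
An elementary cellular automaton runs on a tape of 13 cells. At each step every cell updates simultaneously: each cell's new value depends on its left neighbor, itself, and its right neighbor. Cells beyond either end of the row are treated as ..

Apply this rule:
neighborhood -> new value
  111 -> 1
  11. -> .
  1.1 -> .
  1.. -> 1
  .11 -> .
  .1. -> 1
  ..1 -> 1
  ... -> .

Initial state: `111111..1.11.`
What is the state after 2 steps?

1.11...1.1.11

step 1: .1111.111...1
step 2: 1.11...1.1.11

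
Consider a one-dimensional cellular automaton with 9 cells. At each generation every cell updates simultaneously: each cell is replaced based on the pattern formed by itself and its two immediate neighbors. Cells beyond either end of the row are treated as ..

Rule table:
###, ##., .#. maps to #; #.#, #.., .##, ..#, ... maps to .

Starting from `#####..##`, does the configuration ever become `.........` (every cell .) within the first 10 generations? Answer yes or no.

.####...#
..###...#
...##...#
....#...#
....#...#  (fixed point — unchanged through generation 10)
generation 10 is ....#...#, still not uniform .

no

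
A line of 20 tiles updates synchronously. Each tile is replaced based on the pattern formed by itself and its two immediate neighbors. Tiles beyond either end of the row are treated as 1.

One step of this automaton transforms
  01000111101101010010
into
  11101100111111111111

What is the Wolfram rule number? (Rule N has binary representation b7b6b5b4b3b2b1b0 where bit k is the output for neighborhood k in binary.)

126

position 6: 111 → 0  (bit 7 = 0)
position 8: 110 → 1  (bit 6 = 1)
position 0: 101 → 1  (bit 5 = 1)
position 2: 100 → 1  (bit 4 = 1)
position 5: 011 → 1  (bit 3 = 1)
position 1: 010 → 1  (bit 2 = 1)
position 4: 001 → 1  (bit 1 = 1)
position 3: 000 → 0  (bit 0 = 0)
bits b7..b0 = 01111110 = 126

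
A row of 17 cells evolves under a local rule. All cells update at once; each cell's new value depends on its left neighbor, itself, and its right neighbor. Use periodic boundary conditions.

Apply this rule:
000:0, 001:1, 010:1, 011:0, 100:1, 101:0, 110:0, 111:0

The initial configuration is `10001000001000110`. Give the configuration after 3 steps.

11011100011101000
00000010100001101
10000110110010001

10000110110010001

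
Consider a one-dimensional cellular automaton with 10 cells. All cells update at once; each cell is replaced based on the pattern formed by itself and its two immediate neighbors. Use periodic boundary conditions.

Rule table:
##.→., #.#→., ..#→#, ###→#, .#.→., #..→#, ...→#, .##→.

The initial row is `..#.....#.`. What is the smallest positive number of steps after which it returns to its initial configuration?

step 1: ##.#####.#
step 2: #...###...
step 3: .###.#.###
step 4: ..#.....#.

4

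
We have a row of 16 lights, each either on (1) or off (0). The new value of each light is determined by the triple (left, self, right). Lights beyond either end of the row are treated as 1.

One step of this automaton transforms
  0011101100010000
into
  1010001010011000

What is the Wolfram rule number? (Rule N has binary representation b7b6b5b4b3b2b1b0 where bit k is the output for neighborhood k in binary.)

28

position 3: 111 → 0  (bit 7 = 0)
position 4: 110 → 0  (bit 6 = 0)
position 5: 101 → 0  (bit 5 = 0)
position 0: 100 → 1  (bit 4 = 1)
position 2: 011 → 1  (bit 3 = 1)
position 11: 010 → 1  (bit 2 = 1)
position 1: 001 → 0  (bit 1 = 0)
position 9: 000 → 0  (bit 0 = 0)
bits b7..b0 = 00011100 = 28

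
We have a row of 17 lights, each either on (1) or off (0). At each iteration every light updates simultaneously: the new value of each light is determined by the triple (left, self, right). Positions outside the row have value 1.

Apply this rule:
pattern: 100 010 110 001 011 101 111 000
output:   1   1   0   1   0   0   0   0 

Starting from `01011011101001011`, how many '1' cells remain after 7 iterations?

7

01000000001111000
01100000010000101
00010000111001100
10111001000110011
00000111101001100
10001000001110011
01011100010001100
count of 1: 7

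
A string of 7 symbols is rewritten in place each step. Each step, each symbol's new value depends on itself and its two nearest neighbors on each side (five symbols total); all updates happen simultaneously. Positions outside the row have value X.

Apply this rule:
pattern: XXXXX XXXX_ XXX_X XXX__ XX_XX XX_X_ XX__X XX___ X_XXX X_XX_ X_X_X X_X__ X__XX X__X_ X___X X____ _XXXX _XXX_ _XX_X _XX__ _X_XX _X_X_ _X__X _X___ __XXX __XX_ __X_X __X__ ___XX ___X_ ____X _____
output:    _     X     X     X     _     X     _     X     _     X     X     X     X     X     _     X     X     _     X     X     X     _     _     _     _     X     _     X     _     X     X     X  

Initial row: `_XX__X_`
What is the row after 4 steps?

_X_XXX_

_XX_X_X
_XXXXX_
__X_XX_
_X_XXX_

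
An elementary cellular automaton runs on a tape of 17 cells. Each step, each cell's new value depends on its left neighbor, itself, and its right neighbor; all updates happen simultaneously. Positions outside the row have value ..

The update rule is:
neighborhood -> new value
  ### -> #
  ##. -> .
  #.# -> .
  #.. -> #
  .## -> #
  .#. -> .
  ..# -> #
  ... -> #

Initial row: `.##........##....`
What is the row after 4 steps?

#########..###...

##.#########.####
#..########..###.
.#########.####.#
#########..###...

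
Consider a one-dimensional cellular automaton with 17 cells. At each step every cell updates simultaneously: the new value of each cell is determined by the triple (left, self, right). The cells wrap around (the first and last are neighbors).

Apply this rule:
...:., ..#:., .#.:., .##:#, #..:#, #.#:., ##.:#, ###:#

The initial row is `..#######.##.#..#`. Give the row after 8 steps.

#.#######.##..#..
..#######.###..#.
..#######.####..#
#.#######.#####..
..#######.######.
..#######.#######
#.#######.#######
#.#######.#######

#.#######.#######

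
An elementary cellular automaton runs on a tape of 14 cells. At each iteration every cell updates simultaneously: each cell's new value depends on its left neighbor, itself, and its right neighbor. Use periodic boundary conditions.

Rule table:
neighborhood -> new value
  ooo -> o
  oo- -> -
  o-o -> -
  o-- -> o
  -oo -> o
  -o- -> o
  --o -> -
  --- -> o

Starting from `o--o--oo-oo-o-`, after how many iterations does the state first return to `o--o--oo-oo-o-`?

2

iteration 1: oo-oo-o--o--o-
iteration 2: o--o--oo-oo-o-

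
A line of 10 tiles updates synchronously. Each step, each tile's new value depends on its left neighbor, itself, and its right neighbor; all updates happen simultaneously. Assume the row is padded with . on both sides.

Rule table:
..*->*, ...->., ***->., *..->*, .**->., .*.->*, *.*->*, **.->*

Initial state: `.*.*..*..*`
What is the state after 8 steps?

...*..**.*

**********
.........*
........**
.......*.*
......****
.....*...*
....***.**
...*..**.*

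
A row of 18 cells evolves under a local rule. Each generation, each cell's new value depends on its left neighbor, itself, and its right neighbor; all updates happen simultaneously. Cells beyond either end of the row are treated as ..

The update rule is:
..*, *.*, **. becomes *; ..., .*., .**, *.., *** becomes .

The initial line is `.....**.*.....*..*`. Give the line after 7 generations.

generation 1: ....*.**.....*..*.
generation 2: ...*.*.*....*..*..
generation 3: ..*.*.*....*..*...
generation 4: .*.*.*....*..*....
generation 5: *.*.*....*..*.....
generation 6: .*.*....*..*......
generation 7: *.*....*..*.......

*.*....*..*.......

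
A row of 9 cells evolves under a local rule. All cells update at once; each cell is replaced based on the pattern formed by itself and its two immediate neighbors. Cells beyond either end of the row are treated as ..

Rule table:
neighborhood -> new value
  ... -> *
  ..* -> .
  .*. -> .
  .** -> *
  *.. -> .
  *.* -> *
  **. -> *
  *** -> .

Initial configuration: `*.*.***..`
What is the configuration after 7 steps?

**..***..

step 1: .*.**.*.*
step 2: ..****.*.
step 3: *.*..**..
step 4: .*...**.*
step 5: ...*.***.
step 6: **..**.*.
step 7: **..***..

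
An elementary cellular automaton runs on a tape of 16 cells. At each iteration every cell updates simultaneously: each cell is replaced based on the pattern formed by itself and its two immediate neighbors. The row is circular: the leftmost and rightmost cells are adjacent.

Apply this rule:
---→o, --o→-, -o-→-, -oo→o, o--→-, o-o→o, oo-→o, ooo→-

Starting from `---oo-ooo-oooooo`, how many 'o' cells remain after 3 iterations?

iteration 1: -o-oooo-ooo----o
iteration 2: o-oo--ooo-o-oo--
iteration 3: -ooo--o-oo-ooo--
count of o: 9

9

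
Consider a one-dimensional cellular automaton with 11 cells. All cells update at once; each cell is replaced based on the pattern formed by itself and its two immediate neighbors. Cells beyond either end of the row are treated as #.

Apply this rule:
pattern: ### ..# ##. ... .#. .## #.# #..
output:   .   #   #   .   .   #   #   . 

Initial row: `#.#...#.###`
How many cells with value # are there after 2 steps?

##...#.##..
.#..#.###.#
count of #: 6

6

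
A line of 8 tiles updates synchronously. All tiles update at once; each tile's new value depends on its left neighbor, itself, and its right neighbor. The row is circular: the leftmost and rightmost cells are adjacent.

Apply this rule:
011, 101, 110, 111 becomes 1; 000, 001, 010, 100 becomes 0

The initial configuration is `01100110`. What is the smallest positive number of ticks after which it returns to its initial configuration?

01100110

1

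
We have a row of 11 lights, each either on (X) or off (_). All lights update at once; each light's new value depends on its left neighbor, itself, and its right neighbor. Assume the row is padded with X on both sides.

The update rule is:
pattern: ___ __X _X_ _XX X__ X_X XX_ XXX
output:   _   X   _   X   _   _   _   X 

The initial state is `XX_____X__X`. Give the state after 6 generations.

generation 1: X_____X__XX
generation 2: _____X__XXX
generation 3: ____X__XXXX
generation 4: ___X__XXXXX
generation 5: __X__XXXXXX
generation 6: _X__XXXXXXX

_X__XXXXXXX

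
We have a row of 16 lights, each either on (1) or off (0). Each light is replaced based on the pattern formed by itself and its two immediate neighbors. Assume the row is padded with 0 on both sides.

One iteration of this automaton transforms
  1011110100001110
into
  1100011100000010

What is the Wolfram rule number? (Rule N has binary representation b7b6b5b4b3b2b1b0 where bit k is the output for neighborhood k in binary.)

position 3: 111 → 0  (bit 7 = 0)
position 5: 110 → 1  (bit 6 = 1)
position 1: 101 → 1  (bit 5 = 1)
position 8: 100 → 0  (bit 4 = 0)
position 2: 011 → 0  (bit 3 = 0)
position 0: 010 → 1  (bit 2 = 1)
position 11: 001 → 0  (bit 1 = 0)
position 9: 000 → 0  (bit 0 = 0)
bits b7..b0 = 01100100 = 100

100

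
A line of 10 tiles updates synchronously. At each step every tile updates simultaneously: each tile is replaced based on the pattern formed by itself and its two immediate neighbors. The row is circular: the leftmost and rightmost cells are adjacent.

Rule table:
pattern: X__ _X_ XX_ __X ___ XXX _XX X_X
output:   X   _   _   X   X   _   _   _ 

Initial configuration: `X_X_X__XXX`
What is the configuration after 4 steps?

_____XX___
XXXXX__XXX
_____XX___  (repeats step 1; period 2)
step 4: XXXXX__XXX

XXXXX__XXX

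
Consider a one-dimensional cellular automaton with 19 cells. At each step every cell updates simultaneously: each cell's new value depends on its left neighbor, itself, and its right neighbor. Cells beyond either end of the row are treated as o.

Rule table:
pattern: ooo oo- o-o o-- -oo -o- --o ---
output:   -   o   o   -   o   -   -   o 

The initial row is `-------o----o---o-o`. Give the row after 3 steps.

-o-o--o-oooo--oo--o

step 1: -ooooo---oo---o--oo
step 2: oo---o-o-oo-o----o-
step 3: -o-o--o-oooo--oo--o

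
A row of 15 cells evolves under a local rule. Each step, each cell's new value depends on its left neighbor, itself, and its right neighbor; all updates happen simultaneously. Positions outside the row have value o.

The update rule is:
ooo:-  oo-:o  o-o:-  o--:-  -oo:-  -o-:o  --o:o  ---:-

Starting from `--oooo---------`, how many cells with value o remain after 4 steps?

-o---o--------o
-o--oo-------o-
-o-o-o------oo-
-o-o-o-----o-o-
count of o: 5

5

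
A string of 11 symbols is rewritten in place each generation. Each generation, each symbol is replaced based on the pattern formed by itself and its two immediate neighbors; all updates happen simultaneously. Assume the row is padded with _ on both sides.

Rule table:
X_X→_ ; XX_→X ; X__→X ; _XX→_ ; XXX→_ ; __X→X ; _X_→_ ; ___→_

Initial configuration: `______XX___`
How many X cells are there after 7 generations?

generation 1: _____X_XX__
generation 2: ____X___XX_
generation 3: ___X_X_X_XX
generation 4: __X_______X
generation 5: _X_X_____X_
generation 6: X___X___X_X
generation 7: _X_X_X_X___
count of X: 4

4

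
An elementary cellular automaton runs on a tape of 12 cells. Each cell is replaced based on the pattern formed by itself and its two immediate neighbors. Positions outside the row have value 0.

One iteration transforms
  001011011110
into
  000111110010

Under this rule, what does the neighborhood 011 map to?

1

At position 4 the neighborhood is 011; the next row has 1 there.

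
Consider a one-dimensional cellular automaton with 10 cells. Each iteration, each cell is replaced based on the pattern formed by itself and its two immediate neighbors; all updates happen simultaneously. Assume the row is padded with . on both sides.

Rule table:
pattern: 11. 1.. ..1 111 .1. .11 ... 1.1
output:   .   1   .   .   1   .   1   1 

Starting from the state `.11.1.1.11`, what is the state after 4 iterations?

...11111..
11......11
..11111...
1......111

1......111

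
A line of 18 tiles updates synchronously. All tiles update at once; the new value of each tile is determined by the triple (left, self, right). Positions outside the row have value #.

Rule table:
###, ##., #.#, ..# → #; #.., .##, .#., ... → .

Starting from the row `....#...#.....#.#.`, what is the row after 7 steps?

##.....#.#.#.#.#.#

...#...#.....#.#.#
..#...#.....#.#.#.
.#...#.....#.#.#.#
#...#.....#.#.#.#.
#..#.....#.#.#.#.#
#.#.....#.#.#.#.#.
##.....#.#.#.#.#.#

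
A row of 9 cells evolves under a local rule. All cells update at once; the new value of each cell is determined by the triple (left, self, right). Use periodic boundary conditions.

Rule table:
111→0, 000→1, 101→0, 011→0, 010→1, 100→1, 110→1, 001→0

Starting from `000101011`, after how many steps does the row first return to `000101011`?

step 1: 110101001
step 2: 010101100
step 3: 010100111
step 4: 010110001
step 5: 010011101
step 6: 011000101
step 7: 001110101
step 8: 100010101
step 9: 111010100
step 10: 001010110
step 11: 101010011
step 12: 101011000
step 13: 101001110
step 14: 101100010
step 15: 100111010
step 16: 110001010
step 17: 011101010
step 18: 000101011

18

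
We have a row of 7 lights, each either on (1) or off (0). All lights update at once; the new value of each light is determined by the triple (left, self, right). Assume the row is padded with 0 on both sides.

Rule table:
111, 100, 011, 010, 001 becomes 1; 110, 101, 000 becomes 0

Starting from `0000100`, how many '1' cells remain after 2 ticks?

0001110
0011101
count of 1: 4

4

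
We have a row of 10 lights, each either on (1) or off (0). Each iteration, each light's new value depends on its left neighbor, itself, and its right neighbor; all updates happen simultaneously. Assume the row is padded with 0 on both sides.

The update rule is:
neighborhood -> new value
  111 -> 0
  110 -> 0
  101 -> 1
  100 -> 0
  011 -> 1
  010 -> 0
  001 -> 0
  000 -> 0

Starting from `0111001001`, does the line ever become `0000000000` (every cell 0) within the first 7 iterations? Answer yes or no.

yes

0100000000
0000000000
all cells are 0 at iteration 2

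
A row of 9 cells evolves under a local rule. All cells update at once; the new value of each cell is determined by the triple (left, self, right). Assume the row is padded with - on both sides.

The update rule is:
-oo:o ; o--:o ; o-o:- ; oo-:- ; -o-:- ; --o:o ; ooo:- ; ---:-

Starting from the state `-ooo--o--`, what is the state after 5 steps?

oo--oo-o-
o-ooo---o
--o--o-o-
-o-oo---o
o--o-o-o-

o--o-o-o-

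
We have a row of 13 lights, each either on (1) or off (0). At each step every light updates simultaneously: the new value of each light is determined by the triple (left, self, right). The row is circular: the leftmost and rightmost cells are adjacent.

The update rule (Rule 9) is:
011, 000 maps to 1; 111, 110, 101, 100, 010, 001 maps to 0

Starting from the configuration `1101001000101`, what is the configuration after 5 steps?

0000000010001
0111111000100
0100000010001
0001111000100
1101000010001

1101000010001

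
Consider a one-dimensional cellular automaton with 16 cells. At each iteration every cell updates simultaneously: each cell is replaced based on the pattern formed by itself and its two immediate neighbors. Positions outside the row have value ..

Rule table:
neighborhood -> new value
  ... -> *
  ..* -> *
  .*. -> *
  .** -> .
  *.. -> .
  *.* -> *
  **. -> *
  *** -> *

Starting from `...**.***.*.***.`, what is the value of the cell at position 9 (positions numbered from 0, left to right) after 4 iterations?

.

***.**.*****.**.
.***.**.*****.*.
*.***.**.******.
**.***.**.*****.
position 9 holds .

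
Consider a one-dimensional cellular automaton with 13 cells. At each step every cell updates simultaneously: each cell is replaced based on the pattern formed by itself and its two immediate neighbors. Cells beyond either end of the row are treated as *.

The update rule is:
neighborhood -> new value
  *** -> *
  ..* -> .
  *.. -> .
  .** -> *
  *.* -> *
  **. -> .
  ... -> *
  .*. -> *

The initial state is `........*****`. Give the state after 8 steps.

.************

.******.*****
******.******
*****.*******
****.********
***.*********
**.**********
*.***********
.************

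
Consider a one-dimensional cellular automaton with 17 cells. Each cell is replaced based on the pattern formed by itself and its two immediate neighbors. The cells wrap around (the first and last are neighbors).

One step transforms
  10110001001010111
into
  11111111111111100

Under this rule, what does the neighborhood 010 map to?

1

At position 7 the neighborhood is 010; the next row has 1 there.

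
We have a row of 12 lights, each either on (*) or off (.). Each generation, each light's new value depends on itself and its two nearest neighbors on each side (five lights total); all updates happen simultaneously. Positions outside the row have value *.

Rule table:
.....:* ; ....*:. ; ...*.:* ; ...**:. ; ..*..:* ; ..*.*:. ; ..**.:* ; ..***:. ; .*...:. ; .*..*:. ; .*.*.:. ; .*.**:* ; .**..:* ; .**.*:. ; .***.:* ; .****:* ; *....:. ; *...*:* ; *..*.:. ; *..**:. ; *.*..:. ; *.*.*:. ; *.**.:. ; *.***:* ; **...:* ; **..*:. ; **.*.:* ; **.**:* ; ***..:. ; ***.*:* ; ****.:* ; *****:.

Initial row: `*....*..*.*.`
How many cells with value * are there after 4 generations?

4

generation 1: .*..**.....*
generation 2: *...***.*...
generation 3: .**..***..*.
generation 4: *.*...*....*
count of *: 4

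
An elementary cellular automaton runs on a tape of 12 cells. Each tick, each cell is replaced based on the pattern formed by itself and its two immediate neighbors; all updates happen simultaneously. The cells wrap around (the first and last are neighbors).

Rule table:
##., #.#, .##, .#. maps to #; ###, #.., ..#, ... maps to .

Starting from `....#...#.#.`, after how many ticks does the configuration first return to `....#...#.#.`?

....#...###.
....#...#.#.

2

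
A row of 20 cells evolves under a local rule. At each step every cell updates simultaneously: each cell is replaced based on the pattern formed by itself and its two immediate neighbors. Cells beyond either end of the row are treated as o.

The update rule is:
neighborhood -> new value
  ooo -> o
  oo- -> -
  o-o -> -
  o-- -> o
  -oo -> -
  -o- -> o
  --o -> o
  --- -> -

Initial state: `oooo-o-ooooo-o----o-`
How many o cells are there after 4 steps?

11

ooo--o--ooo--oo--oo-
oo-ooooo-o-oo--oo---
o---ooo--o---oo--o-o
-o-o-o-oooo-o--ooo--
count of o: 11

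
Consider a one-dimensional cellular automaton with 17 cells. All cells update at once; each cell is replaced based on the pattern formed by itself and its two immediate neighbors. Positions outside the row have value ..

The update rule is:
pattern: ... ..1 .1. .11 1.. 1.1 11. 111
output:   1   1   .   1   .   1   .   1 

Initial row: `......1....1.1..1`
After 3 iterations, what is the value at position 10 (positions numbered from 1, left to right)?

111111..111.1..1.
11111..111.1..1..
1111..111.1..1..1
position 10 holds .

.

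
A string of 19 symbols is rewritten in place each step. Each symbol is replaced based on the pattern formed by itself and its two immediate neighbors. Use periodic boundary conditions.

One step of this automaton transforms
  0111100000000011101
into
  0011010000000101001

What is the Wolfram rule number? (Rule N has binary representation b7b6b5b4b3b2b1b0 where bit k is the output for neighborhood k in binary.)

150

position 2: 111 → 1  (bit 7 = 1)
position 4: 110 → 0  (bit 6 = 0)
position 0: 101 → 0  (bit 5 = 0)
position 5: 100 → 1  (bit 4 = 1)
position 1: 011 → 0  (bit 3 = 0)
position 18: 010 → 1  (bit 2 = 1)
position 13: 001 → 1  (bit 1 = 1)
position 6: 000 → 0  (bit 0 = 0)
bits b7..b0 = 10010110 = 150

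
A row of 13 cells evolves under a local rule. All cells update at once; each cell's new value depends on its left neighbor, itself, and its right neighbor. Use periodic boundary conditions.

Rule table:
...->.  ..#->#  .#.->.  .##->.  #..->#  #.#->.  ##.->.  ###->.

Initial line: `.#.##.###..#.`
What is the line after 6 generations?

..........#.#

#........##.#
.#......#....
#.#....#.#...
...#..#...#.#
#.#.##.#.#...
..........#.#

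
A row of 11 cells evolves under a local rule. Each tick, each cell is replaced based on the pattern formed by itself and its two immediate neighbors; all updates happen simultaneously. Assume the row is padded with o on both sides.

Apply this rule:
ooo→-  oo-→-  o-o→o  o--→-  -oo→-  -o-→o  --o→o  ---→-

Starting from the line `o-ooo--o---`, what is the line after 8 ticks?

-o----oo--o
oo---o---o-
----oo--ooo
---o---o---
--oo--oo--o
-o---o---o-
oo--oo--ooo
---o---o---

---o---o---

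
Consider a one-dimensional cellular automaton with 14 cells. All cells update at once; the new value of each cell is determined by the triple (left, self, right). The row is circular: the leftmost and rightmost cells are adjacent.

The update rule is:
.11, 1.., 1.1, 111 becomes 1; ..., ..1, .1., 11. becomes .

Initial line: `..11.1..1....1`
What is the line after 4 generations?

...1.1.1.1..1.

generation 1: 1.1.1.1..1....
generation 2: .1.1.1.1..1...
generation 3: ..1.1.1.1..1..
generation 4: ...1.1.1.1..1.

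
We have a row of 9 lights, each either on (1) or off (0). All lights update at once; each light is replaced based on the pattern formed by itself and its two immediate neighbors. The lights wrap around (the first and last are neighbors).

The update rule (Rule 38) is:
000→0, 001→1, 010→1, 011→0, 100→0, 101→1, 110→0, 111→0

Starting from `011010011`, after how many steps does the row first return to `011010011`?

100110100
101001101
011010010
100110110
101001001
011011010
100100110
101101001
010011010
110100110
001101001
010011011
110100100
001101101
010010011
110110100
001001101
011010011

18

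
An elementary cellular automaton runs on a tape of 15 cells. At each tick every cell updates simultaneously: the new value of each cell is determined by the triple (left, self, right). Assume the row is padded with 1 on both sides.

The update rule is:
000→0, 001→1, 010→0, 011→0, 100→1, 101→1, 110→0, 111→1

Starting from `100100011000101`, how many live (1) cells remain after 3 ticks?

7

011010100101010
100101011010101
011010100101010
count of 1: 7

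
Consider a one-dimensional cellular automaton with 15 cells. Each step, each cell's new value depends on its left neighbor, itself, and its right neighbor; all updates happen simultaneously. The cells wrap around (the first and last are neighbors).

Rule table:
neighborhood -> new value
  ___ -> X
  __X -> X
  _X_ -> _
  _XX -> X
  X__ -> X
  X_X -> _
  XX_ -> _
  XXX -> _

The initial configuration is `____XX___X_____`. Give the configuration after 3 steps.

XXXXX_XXX_XXXXX
______X___X____
XXXXXX_XXX_XXXX

XXXXXX_XXX_XXXX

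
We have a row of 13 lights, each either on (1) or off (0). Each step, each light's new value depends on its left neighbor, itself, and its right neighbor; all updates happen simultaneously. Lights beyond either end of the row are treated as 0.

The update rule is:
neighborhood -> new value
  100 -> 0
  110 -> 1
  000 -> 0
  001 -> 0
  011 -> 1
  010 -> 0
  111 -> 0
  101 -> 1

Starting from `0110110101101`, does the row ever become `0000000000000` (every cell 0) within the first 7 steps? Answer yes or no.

0111111011110
0100001110010
0000001010000
0000000100000
0000000000000
all cells are 0 at step 5

yes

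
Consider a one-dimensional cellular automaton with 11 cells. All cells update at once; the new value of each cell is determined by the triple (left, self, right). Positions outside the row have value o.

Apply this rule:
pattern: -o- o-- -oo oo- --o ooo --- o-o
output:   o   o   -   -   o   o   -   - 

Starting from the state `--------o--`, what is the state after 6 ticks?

o------oooo
-o----o-ooo
-oo--oo--oo
---oo--oo-o
o-o--oo----
--ooo--o--o

--ooo--o--o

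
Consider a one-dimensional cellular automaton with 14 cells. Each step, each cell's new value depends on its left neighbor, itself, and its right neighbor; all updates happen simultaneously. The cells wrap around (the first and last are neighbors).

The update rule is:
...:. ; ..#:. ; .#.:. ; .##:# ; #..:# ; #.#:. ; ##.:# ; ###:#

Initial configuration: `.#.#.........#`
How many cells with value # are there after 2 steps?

....#.........
.....#........
count of #: 1

1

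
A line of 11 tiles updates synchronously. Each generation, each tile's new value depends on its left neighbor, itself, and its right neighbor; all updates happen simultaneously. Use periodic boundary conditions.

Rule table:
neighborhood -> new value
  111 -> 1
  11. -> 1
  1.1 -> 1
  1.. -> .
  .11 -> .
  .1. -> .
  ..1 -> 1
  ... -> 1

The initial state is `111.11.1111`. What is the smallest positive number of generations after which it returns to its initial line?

11

1111.11.111
11111.11.11
111111.11.1
1111111.11.
.1111111.11
1.1111111.1
11.1111111.
.11.1111111
1.11.111111
11.11.11111
111.11.1111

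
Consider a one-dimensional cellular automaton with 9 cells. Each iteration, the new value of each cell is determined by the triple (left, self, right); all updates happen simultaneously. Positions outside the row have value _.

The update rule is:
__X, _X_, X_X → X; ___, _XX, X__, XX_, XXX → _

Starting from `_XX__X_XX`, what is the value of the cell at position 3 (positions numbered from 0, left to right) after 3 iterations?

X___XXX__
X__X_____
X_XX_____
position 3 holds X

X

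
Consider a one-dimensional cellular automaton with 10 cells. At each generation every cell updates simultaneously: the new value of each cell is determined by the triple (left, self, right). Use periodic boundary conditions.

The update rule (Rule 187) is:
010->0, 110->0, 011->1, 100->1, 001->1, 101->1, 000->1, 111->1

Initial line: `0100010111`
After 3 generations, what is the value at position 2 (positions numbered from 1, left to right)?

1

1011101110
0111011101
1110111010
position 2 holds 1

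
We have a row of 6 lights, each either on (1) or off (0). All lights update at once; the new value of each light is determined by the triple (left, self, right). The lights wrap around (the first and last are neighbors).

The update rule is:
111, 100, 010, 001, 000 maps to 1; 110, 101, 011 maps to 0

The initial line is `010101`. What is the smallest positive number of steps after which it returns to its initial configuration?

1

010101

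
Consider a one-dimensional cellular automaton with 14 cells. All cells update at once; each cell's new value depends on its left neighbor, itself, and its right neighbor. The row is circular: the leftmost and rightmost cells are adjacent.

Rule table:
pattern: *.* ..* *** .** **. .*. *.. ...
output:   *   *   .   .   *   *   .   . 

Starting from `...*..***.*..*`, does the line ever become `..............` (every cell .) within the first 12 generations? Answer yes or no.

..**.*..***.**
.*.***.*..**.*
***..***.*.***
..*.*..****...
.****.*...*...
*...***..**...
*..*..*.*.*..*
*.**.******.*.
**.**.....****
.**.*....*....
*.***...**....
**..*..*.*...*
generation 12 is **..*..*.*...*, still not uniform .

no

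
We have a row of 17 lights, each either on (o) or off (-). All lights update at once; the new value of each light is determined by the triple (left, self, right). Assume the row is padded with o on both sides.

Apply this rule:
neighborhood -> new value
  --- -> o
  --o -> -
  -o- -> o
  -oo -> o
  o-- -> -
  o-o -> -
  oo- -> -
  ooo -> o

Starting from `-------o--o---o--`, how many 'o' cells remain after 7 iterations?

-ooooo-o--o-o-o--
-oooo--o--o-o-o--
-ooo---o--o-o-o--
-oo--o-o--o-o-o--
-o---o-o--o-o-o--
-o-o-o-o--o-o-o--
-o-o-o-o--o-o-o--
count of o: 7

7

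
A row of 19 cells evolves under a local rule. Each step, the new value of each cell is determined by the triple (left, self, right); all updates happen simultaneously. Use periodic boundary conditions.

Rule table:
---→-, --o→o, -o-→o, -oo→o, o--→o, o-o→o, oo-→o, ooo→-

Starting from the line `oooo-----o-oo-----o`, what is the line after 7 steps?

step 1: ---oo---oooooo---oo
step 2: o-oooo-oo----oo-ooo
step 3: ooo--ooooo--ooooo--
step 4: o-oooo---oooo---ooo
step 5: ooo--oo-oo--oo-oo--
step 6: o-ooooooooooooooooo
step 7: ooo----------------

ooo----------------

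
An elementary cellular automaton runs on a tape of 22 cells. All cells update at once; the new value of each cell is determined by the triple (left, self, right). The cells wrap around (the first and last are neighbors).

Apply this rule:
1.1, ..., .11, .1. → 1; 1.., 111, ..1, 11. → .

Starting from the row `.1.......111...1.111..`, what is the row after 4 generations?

generation 1: .1.11111.1...1.111...1
generation 2: 1111....11.1.111...1.1
generation 3: .....11.1.1111...1.111
generation 4: .111.1.1111....1.111..

.111.1.1111....1.111..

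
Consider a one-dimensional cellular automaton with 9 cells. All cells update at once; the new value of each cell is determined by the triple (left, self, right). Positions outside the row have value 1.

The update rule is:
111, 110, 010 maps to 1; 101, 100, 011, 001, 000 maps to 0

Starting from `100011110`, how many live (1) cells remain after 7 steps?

2

100001110
100000110
100000010
100000010  (fixed point — unchanged through step 7)
count of 1: 2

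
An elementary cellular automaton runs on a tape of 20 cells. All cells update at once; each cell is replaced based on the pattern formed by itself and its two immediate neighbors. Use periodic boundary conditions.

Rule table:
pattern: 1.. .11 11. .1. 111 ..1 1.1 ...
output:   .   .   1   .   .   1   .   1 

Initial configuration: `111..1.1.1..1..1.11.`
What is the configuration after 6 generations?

..1.1......1..1...1.
11....11111..1..11..
.1.111....1.1..1.1.1
.....1.111....1.....
11111....1.111..1111
....1.111....1.1....

....1.111....1.1....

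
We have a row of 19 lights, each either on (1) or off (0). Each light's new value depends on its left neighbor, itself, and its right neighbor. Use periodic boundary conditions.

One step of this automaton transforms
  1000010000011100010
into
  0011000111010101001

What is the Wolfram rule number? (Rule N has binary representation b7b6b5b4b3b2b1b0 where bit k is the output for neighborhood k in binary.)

position 12: 111 → 0  (bit 7 = 0)
position 13: 110 → 1  (bit 6 = 1)
position 18: 101 → 1  (bit 5 = 1)
position 1: 100 → 0  (bit 4 = 0)
position 11: 011 → 1  (bit 3 = 1)
position 0: 010 → 0  (bit 2 = 0)
position 4: 001 → 0  (bit 1 = 0)
position 2: 000 → 1  (bit 0 = 1)
bits b7..b0 = 01101001 = 105

105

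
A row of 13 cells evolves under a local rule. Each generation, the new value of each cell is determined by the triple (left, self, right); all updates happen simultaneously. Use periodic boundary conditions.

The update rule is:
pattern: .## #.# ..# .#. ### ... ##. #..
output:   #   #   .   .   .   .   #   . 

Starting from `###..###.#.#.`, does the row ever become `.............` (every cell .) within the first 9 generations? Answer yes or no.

generation 1: #.#..#.##.#.#
generation 2: ##....####.##
generation 3: .#....#..###.
generation 4: .........#.#.
generation 5: ..........#..
generation 6: .............
all cells are . at generation 6

yes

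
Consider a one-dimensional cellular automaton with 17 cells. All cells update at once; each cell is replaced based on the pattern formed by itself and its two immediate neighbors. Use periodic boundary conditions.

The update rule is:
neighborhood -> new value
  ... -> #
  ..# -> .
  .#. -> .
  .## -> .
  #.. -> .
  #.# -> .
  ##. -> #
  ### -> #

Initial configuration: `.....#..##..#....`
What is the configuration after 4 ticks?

####.....#....###
####.###...##..##
####..##.#..#...#
####...#......#..

####...#......#..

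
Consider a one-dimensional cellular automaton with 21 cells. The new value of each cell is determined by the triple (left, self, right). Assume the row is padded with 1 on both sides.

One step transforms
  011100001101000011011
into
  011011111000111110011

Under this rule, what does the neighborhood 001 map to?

At position 7 the neighborhood is 001; the next row has 1 there.

1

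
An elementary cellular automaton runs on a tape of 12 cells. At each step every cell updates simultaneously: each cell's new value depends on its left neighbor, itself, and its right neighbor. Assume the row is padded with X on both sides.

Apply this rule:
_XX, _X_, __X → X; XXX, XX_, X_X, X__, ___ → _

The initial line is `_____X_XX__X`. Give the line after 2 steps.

___XX__X_XX_

step 1: ____XX_X__XX
step 2: ___XX__X_XX_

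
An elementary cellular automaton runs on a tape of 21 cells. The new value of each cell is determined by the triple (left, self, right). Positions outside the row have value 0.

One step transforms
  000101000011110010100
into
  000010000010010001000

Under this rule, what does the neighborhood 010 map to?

At position 3 the neighborhood is 010; the next row has 0 there.

0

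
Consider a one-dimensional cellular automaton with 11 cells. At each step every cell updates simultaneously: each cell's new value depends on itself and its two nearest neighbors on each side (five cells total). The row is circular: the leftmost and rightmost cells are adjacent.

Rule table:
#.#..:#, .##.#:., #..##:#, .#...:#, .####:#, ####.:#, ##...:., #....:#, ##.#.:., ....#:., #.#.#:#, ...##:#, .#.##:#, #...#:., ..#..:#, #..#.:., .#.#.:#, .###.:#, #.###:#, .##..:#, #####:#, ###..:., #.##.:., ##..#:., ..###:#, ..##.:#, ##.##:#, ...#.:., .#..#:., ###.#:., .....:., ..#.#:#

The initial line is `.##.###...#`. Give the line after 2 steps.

#.###..#.##

#..###....#
#.###..#.##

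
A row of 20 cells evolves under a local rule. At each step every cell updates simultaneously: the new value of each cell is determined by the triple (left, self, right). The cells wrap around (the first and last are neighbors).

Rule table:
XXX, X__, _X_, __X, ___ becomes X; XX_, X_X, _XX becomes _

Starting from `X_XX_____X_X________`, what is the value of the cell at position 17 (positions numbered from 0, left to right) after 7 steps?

X___XXXXXX_XXXXXXXXX
_XXX_XXXX___XXXXXXXX
__X___XX_XXX_XXXXXX_
XXXXXX____X___XXXX_X
XXXXX_XXXXXXXX_XX___
_XXX___XXXXXX____XXX
__X_XXX_XXXX_XXXX_X_
position 17 holds _

_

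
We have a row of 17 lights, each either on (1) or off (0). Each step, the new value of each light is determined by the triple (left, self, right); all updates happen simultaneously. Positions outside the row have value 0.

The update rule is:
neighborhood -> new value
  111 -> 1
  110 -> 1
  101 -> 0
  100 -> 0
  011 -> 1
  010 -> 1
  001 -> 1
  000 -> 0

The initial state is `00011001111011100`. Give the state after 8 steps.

11111011111011100

00111011111011100
01111011111011100
11111011111011100
11111011111011100  (fixed point — unchanged through step 8)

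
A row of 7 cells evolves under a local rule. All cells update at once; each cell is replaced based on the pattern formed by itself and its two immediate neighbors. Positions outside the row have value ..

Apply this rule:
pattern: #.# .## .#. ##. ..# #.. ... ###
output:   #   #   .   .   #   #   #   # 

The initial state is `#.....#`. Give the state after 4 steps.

.#####.
#####.#
####.#.
###.#.#

###.#.#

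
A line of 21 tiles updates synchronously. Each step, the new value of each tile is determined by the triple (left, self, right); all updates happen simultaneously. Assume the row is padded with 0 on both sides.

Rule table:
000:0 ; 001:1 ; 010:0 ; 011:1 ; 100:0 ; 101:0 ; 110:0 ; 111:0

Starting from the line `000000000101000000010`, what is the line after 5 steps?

000010000000001000000

000000001000000000100
000000010000000001000
000000100000000010000
000001000000000100000
000010000000001000000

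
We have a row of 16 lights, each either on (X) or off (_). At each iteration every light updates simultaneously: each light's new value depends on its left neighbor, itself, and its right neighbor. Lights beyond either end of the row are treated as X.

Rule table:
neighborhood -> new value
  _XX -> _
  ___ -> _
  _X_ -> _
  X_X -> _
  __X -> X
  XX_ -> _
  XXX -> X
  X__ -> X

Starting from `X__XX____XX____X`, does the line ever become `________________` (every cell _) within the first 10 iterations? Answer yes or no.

_XX__X__X__X__X_
___XX_XX_XX_XX__
X_X___________XX
___X_________X_X
X_X_X_______X___
_____X_____X_X_X
X___X_X___X_____
_X_X___X_X_X___X
____X_X_____X_X_
X__X___X___X____
iteration 10 is X__X___X___X____, still not uniform _

no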